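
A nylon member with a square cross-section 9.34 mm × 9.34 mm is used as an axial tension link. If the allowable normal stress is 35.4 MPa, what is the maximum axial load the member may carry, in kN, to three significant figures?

3.09 kN

A = 87.24 mm².
P_max = σ_allow · A = 35.4 · 87.24 = 3088 N = 3.088 kN.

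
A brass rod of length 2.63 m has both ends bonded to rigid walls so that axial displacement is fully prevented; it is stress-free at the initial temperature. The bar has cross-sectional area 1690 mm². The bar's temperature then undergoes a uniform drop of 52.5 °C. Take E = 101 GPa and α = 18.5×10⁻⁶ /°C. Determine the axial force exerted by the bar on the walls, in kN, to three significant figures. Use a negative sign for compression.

Free thermal expansion αLΔT = 18.5e-6 · 2630 · -52.5 = -2.554 mm.
The walls impose strain ε = −(-2.554)/2630 = 9.7125e-04; σ = Eε = 101000 · 9.7125e-04 = 98.1 MPa.
Wall reaction R = σ·A = 98.1·1690 = 165800 N = 165.8 kN.

166 kN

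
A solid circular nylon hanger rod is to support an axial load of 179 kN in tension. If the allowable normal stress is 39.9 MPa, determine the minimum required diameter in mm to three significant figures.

Required area A ≥ P/σ_allow = 179000/39.9 = 4486 mm².
For a solid circular section, d ≥ √(4A/π) = 75.58 mm.

75.6 mm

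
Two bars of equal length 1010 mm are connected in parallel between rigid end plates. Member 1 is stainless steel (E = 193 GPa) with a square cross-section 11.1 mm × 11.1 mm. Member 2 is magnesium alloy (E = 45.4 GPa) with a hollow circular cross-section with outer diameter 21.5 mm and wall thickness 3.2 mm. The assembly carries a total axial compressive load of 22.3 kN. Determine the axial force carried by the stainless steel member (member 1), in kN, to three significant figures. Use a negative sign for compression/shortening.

A_1 = 123.2 mm².
A_2 = 184 mm².
Equal strain + equilibrium ⇒ each member carries load in proportion to AE: A₁E₁ = 23780000 N, A₂E₂ = 8352000 N, ΣAE = 32130000 N.
F₁ = P·A₁E₁/ΣAE = -22300·23780000/32130000 = -16500 N.

-16.5 kN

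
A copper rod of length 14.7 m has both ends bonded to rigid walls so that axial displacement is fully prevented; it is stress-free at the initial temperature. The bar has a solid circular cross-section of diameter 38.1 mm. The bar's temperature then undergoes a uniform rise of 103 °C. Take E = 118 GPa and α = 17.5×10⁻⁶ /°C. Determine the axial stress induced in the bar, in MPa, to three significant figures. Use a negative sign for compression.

Free thermal expansion αLΔT = 17.5e-6 · 14700 · 103 = 26.5 mm.
The walls impose strain ε = −(26.5)/14700 = -1.8025e-03; σ = Eε = 118000 · -1.8025e-03 = -212.7 MPa.

-213 MPa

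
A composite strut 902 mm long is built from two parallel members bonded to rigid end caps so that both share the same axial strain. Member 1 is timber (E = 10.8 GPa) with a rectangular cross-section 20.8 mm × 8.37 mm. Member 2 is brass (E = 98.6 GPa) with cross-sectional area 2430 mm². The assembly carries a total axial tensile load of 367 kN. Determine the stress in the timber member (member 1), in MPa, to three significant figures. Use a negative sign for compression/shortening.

16.4 MPa

A_1 = 174.1 mm².
Equal strain + equilibrium ⇒ each member carries load in proportion to AE: A₁E₁ = 1880000 N, A₂E₂ = 239600000 N, ΣAE = 241500000 N.
σ₁ = P·E₁/ΣAE = 367000·10800/241500000 = 16.41 MPa.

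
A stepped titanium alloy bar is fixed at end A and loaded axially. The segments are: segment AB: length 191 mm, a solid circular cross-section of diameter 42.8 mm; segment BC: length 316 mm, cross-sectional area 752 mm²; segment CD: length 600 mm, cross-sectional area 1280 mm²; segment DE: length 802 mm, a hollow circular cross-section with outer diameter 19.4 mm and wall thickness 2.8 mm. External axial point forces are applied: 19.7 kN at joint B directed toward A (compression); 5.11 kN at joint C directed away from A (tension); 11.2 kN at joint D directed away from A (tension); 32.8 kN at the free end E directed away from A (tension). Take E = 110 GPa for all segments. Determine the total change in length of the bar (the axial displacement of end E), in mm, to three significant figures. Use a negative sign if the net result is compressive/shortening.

2.05 mm

Internal axial forces (sectioning from the free end, tension +): N_DE = 32.8 kN, N_CD = 44 kN, N_BC = 49.11 kN, N_AB = 29.41 kN.
A_AB = 1439 mm².
A_DE = 146 mm².
δ_AB = 29410·191/(1439·110000) = 0.03549 mm
δ_BC = 49110·316/(752·110000) = 0.1876 mm
δ_CD = 44000·600/(1280·110000) = 0.1875 mm
δ_DE = 32800·802/(146·110000) = 1.638 mm
δ = Σδ_i = 2.048 mm.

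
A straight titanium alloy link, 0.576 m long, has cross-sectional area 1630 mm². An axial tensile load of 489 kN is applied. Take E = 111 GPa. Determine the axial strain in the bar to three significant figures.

σ = N/A = 300 MPa; ε = σ/E = 300/111000 = 2.703e-03.

0.00270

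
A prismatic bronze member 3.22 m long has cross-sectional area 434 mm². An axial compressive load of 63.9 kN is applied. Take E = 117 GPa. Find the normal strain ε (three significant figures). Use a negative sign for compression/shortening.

σ = N/A = -147.2 MPa; ε = σ/E = -147.2/117000 = -1.258e-03.

-0.00126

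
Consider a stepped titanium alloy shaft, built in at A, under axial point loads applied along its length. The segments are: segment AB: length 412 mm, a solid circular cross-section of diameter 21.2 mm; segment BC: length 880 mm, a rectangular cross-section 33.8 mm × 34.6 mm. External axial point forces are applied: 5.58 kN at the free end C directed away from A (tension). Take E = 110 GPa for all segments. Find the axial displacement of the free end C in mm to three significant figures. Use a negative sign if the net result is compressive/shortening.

Internal axial forces (sectioning from the free end, tension +): N_BC = 5.58 kN, N_AB = 5.58 kN.
A_AB = 353 mm².
A_BC = 1169 mm².
δ_AB = 5580·412/(353·110000) = 0.05921 mm
δ_BC = 5580·880/(1169·110000) = 0.03817 mm
δ = Σδ_i = 0.09738 mm.

0.0974 mm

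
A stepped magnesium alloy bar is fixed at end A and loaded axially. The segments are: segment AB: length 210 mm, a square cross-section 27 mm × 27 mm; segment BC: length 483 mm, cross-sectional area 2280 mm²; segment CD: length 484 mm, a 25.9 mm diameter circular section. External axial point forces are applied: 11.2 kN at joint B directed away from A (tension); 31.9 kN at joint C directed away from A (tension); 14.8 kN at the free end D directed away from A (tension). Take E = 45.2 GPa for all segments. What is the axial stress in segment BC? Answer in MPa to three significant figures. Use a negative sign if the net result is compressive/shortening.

20.5 MPa

Internal axial forces (sectioning from the free end, tension +): N_CD = 14.8 kN, N_BC = 46.7 kN, N_AB = 57.9 kN.
σ_BC = N_BC/A_BC = 46700/2280 = 20.48 MPa.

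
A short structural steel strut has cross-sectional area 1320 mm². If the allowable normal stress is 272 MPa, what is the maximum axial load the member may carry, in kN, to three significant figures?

359 kN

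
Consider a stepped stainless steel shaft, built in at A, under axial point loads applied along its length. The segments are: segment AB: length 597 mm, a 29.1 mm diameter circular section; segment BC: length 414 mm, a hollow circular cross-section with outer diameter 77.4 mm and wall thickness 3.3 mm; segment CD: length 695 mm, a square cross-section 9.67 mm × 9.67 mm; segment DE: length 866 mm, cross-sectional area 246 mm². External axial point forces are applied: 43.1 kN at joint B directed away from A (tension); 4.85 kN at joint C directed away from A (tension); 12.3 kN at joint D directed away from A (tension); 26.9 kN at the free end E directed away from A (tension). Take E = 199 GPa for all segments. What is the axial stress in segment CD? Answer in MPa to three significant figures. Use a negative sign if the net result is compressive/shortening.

419 MPa

Internal axial forces (sectioning from the free end, tension +): N_DE = 26.9 kN, N_CD = 39.2 kN, N_BC = 44.05 kN, N_AB = 87.15 kN.
A_CD = 93.51 mm².
σ_CD = N_CD/A_CD = 39200/93.51 = 419.2 MPa.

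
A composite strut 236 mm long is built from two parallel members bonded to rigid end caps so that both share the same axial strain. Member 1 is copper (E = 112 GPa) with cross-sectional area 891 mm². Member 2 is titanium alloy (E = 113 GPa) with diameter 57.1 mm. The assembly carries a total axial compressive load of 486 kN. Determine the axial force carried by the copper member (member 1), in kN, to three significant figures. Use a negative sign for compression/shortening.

-125 kN

A_2 = 2561 mm².
Equal strain + equilibrium ⇒ each member carries load in proportion to AE: A₁E₁ = 99790000 N, A₂E₂ = 289400000 N, ΣAE = 389200000 N.
F₁ = P·A₁E₁/ΣAE = -486000·99790000/389200000 = -124600 N.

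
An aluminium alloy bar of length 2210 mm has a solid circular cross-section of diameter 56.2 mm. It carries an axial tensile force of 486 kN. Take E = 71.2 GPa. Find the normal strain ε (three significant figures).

A = 2481 mm².
σ = N/A = 195.9 MPa; ε = σ/E = 195.9/71200 = 2.752e-03.

0.00275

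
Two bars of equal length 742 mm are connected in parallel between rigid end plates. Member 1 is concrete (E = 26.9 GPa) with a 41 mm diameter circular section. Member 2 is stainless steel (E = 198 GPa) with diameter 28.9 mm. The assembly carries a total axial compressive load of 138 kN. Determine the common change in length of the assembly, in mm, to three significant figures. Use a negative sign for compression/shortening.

A_1 = 1320 mm².
A_2 = 656 mm².
Equal strain + equilibrium ⇒ each member carries load in proportion to AE: A₁E₁ = 35510000 N, A₂E₂ = 129900000 N, ΣAE = 165400000 N.
δ = PL/ΣAE = -138000·742/165400000 = -0.6191 mm.

-0.619 mm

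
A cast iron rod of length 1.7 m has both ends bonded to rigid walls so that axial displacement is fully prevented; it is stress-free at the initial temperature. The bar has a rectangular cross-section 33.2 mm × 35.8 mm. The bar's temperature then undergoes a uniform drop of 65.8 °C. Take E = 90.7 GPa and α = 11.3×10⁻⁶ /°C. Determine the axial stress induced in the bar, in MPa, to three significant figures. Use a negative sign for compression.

67.4 MPa

Free thermal expansion αLΔT = 11.3e-6 · 1700 · -65.8 = -1.264 mm.
The walls impose strain ε = −(-1.264)/1700 = 7.4354e-04; σ = Eε = 90700 · 7.4354e-04 = 67.44 MPa.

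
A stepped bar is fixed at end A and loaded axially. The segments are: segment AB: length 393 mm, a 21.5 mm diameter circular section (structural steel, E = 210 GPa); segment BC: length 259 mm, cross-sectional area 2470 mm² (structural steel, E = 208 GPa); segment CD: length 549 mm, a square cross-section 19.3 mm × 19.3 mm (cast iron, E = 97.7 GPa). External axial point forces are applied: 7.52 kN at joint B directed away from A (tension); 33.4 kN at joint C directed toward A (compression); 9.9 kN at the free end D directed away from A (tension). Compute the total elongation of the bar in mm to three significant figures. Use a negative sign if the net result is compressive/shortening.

0.0551 mm

Internal axial forces (sectioning from the free end, tension +): N_CD = 9.9 kN, N_BC = -23.5 kN, N_AB = -15.98 kN.
A_AB = 363.1 mm².
A_CD = 372.5 mm².
δ_AB = -15980·393/(363.1·210000) = -0.08237 mm
δ_BC = -23500·259/(2470·208000) = -0.01185 mm
δ_CD = 9900·549/(372.5·97700) = 0.1493 mm
δ = Σδ_i = 0.05513 mm.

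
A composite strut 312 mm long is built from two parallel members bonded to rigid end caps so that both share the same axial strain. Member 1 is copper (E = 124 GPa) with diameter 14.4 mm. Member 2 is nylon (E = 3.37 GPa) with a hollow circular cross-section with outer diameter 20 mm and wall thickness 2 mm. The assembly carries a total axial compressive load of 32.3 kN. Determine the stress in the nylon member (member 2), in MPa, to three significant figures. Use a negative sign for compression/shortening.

A_1 = 162.9 mm².
A_2 = 113.1 mm².
Equal strain + equilibrium ⇒ each member carries load in proportion to AE: A₁E₁ = 20190000 N, A₂E₂ = 381100 N, ΣAE = 20580000 N.
σ₂ = P·E₂/ΣAE = -32300·3370/20580000 = -5.29 MPa.

-5.29 MPa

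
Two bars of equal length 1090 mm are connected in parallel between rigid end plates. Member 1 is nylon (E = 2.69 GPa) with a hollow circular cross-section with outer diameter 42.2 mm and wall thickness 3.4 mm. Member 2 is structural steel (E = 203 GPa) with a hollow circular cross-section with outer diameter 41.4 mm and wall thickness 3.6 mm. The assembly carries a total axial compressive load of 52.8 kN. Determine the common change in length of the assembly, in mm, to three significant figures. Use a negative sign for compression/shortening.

-0.655 mm

A_1 = 414.4 mm².
A_2 = 427.5 mm².
Equal strain + equilibrium ⇒ each member carries load in proportion to AE: A₁E₁ = 1115000 N, A₂E₂ = 86780000 N, ΣAE = 87900000 N.
δ = PL/ΣAE = -52800·1090/87900000 = -0.6548 mm.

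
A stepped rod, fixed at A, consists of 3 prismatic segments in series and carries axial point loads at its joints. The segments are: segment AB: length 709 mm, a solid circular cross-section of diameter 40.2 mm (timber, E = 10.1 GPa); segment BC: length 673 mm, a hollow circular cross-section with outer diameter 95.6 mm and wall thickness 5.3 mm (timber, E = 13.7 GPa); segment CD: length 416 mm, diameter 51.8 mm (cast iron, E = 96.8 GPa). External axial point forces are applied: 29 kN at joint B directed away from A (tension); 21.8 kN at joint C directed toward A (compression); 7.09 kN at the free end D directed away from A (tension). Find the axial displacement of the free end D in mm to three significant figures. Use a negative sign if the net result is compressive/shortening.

0.324 mm

Internal axial forces (sectioning from the free end, tension +): N_CD = 7.09 kN, N_BC = -14.71 kN, N_AB = 14.29 kN.
A_AB = 1269 mm².
A_BC = 1504 mm².
A_CD = 2107 mm².
δ_AB = 14290·709/(1269·10100) = 0.7903 mm
δ_BC = -14710·673/(1504·13700) = -0.4806 mm
δ_CD = 7090·416/(2107·96800) = 0.01446 mm
δ = Σδ_i = 0.3242 mm.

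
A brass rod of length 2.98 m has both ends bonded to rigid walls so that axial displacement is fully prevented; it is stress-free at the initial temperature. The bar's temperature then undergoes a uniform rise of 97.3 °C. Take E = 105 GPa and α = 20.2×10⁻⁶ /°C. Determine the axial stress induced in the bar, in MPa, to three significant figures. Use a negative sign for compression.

-206 MPa

Free thermal expansion αLΔT = 20.2e-6 · 2980 · 97.3 = 5.857 mm.
The walls impose strain ε = −(5.857)/2980 = -1.9655e-03; σ = Eε = 105000 · -1.9655e-03 = -206.4 MPa.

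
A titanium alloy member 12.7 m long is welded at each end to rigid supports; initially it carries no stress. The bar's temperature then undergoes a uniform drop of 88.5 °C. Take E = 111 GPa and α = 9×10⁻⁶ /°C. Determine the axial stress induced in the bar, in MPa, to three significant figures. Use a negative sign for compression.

Free thermal expansion αLΔT = 9e-6 · 12700 · -88.5 = -10.12 mm.
The walls impose strain ε = −(-10.12)/12700 = 7.9650e-04; σ = Eε = 111000 · 7.9650e-04 = 88.41 MPa.

88.4 MPa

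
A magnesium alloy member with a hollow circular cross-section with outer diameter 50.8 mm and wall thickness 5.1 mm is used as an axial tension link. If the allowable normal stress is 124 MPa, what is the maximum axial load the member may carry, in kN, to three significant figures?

90.8 kN

A = 732.2 mm².
P_max = σ_allow · A = 124 · 732.2 = 90790 N = 90.79 kN.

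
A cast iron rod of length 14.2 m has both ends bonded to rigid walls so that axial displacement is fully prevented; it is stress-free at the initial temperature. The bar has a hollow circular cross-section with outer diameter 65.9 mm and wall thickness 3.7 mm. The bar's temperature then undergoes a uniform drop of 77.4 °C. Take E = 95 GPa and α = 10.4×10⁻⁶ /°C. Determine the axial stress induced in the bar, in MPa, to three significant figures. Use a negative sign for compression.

76.5 MPa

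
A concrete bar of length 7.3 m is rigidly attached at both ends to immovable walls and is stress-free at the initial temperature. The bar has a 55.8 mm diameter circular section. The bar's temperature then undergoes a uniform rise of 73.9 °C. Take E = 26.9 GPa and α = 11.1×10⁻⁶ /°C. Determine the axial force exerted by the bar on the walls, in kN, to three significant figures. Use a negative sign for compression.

-54.0 kN

Free thermal expansion αLΔT = 11.1e-6 · 7300 · 73.9 = 5.988 mm.
The walls impose strain ε = −(5.988)/7300 = -8.2029e-04; σ = Eε = 26900 · -8.2029e-04 = -22.07 MPa.
Wall reaction R = σ·A = -22.07·2445 = -53960 N = -53.96 kN.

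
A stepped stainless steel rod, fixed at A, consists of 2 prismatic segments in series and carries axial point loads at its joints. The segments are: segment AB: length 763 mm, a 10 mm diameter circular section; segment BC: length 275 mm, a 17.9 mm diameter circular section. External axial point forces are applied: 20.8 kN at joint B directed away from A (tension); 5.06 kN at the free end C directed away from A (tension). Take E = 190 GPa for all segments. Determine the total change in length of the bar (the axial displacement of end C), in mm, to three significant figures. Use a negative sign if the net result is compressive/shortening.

1.35 mm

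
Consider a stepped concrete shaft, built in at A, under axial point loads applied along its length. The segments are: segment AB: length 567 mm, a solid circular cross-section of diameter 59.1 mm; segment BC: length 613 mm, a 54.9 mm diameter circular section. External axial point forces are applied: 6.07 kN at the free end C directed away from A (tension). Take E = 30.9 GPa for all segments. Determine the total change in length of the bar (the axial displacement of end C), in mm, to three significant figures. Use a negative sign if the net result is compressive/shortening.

0.0915 mm

Internal axial forces (sectioning from the free end, tension +): N_BC = 6.07 kN, N_AB = 6.07 kN.
A_AB = 2743 mm².
A_BC = 2367 mm².
δ_AB = 6070·567/(2743·30900) = 0.0406 mm
δ_BC = 6070·613/(2367·30900) = 0.05087 mm
δ = Σδ_i = 0.09147 mm.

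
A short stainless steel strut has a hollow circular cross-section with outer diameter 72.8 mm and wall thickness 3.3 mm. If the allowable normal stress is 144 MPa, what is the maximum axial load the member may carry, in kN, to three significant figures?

104 kN

A = 720.5 mm².
P_max = σ_allow · A = 144 · 720.5 = 103800 N = 103.8 kN.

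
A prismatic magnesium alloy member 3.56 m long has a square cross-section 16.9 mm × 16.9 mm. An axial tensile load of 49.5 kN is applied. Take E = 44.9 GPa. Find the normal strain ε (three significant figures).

A = 285.6 mm².
σ = N/A = 173.3 MPa; ε = σ/E = 173.3/44900 = 3.860e-03.

0.00386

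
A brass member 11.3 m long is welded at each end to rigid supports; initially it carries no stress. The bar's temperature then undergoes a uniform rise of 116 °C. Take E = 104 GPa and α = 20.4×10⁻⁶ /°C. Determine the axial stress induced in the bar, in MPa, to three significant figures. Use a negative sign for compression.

Free thermal expansion αLΔT = 20.4e-6 · 11300 · 116 = 26.74 mm.
The walls impose strain ε = −(26.74)/11300 = -2.3664e-03; σ = Eε = 104000 · -2.3664e-03 = -246.1 MPa.

-246 MPa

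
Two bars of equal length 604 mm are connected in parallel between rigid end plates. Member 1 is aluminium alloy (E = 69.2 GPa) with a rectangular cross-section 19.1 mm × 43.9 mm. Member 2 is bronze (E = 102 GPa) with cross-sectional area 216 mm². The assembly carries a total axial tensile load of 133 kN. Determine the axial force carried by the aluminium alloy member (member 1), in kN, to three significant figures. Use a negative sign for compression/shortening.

A_1 = 838.5 mm².
Equal strain + equilibrium ⇒ each member carries load in proportion to AE: A₁E₁ = 58020000 N, A₂E₂ = 22030000 N, ΣAE = 80060000 N.
F₁ = P·A₁E₁/ΣAE = 133000·58020000/80060000 = 96400 N.

96.4 kN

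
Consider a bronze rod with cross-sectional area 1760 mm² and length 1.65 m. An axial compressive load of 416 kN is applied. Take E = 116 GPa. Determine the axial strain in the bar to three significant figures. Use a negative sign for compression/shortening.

σ = N/A = -236.4 MPa; ε = σ/E = -236.4/116000 = -2.038e-03.

-0.00204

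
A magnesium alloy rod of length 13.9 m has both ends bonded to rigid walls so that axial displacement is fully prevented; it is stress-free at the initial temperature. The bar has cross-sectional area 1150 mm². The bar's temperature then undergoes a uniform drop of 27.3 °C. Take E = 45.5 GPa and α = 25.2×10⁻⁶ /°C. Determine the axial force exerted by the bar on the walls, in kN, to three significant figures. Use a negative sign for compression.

Free thermal expansion αLΔT = 25.2e-6 · 13900 · -27.3 = -9.563 mm.
The walls impose strain ε = −(-9.563)/13900 = 6.8796e-04; σ = Eε = 45500 · 6.8796e-04 = 31.3 MPa.
Wall reaction R = σ·A = 31.3·1150 = 36000 N = 36 kN.

36.0 kN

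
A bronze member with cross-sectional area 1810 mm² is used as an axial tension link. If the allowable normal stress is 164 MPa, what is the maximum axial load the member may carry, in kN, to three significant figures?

297 kN

P_max = σ_allow · A = 164 · 1810 = 296800 N = 296.8 kN.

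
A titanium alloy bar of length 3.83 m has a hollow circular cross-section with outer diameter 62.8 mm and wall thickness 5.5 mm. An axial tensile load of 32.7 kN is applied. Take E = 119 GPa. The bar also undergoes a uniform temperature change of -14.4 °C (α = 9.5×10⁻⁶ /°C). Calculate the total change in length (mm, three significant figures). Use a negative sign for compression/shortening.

0.539 mm

A = 990.1 mm².
δ_mech = NL/(AE) = 32700·3830/(990.1·119000) = 1.063 mm.
δ_thermal = αLΔT = 9.5e-6·3830·-14.4 = -0.5239 mm.
δ = δ_mech + δ_thermal = 0.5391 mm.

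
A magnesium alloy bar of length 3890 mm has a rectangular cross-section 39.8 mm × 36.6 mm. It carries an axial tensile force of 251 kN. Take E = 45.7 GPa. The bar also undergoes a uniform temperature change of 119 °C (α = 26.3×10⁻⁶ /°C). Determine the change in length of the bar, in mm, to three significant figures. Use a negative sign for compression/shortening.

A = 1457 mm².
δ_mech = NL/(AE) = 251000·3890/(1457·45700) = 14.67 mm.
δ_thermal = αLΔT = 26.3e-6·3890·119 = 12.17 mm.
δ = δ_mech + δ_thermal = 26.84 mm.

26.8 mm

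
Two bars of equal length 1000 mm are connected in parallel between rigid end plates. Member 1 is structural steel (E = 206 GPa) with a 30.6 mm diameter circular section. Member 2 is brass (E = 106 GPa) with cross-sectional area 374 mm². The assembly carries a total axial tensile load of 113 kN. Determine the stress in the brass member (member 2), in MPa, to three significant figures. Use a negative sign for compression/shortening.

A_1 = 735.4 mm².
Equal strain + equilibrium ⇒ each member carries load in proportion to AE: A₁E₁ = 151500000 N, A₂E₂ = 39640000 N, ΣAE = 191100000 N.
σ₂ = P·E₂/ΣAE = 113000·106000/191100000 = 62.67 MPa.

62.7 MPa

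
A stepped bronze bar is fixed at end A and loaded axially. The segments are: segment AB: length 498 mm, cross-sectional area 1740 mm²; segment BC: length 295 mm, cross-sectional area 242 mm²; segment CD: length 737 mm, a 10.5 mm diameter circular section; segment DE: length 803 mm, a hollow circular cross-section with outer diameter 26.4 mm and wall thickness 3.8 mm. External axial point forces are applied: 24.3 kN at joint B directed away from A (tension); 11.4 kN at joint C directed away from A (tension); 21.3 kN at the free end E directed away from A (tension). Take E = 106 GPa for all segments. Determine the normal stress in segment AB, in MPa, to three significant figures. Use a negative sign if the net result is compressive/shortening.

Internal axial forces (sectioning from the free end, tension +): N_DE = 21.3 kN, N_CD = 21.3 kN, N_BC = 32.7 kN, N_AB = 57 kN.
σ_AB = N_AB/A_AB = 57000/1740 = 32.76 MPa.

32.8 MPa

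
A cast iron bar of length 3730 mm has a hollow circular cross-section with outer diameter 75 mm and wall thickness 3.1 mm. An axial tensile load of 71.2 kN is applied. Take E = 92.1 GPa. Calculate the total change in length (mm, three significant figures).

A = 700.2 mm².
δ_mech = NL/(AE) = 71200·3730/(700.2·92100) = 4.118 mm.

4.12 mm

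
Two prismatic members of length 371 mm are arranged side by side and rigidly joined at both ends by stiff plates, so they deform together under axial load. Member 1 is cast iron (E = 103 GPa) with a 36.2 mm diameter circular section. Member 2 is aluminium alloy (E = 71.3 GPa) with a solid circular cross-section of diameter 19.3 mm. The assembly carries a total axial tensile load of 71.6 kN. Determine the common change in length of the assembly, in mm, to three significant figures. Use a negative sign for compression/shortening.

A_1 = 1029 mm².
A_2 = 292.6 mm².
Equal strain + equilibrium ⇒ each member carries load in proportion to AE: A₁E₁ = 106000000 N, A₂E₂ = 20860000 N, ΣAE = 126900000 N.
δ = PL/ΣAE = 71600·371/126900000 = 0.2094 mm.

0.209 mm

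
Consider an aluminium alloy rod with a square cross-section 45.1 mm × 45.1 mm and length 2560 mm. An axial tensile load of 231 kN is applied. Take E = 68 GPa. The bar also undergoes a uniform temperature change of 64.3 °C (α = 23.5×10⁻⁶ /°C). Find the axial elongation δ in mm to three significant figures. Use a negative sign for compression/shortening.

8.14 mm

A = 2034 mm².
δ_mech = NL/(AE) = 231000·2560/(2034·68000) = 4.276 mm.
δ_thermal = αLΔT = 23.5e-6·2560·64.3 = 3.868 mm.
δ = δ_mech + δ_thermal = 8.144 mm.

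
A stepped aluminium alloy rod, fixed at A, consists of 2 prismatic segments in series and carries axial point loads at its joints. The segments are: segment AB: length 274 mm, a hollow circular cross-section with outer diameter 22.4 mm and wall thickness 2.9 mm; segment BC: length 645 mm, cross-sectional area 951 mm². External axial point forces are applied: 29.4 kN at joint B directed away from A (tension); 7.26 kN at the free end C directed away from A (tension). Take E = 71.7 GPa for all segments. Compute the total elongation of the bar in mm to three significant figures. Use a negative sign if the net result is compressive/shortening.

Internal axial forces (sectioning from the free end, tension +): N_BC = 7.26 kN, N_AB = 36.66 kN.
A_AB = 177.7 mm².
δ_AB = 36660·274/(177.7·71700) = 0.7886 mm
δ_BC = 7260·645/(951·71700) = 0.06867 mm
δ = Σδ_i = 0.8572 mm.

0.857 mm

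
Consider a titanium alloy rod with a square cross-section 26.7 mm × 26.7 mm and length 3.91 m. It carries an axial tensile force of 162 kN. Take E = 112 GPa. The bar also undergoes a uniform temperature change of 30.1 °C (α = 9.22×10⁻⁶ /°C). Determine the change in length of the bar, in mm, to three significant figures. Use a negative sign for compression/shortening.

9.02 mm

A = 712.9 mm².
δ_mech = NL/(AE) = 162000·3910/(712.9·112000) = 7.933 mm.
δ_thermal = αLΔT = 9.22e-6·3910·30.1 = 1.085 mm.
δ = δ_mech + δ_thermal = 9.018 mm.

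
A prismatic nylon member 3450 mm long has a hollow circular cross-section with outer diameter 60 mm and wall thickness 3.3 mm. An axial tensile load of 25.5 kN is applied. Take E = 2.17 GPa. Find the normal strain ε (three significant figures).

A = 587.8 mm².
σ = N/A = 43.38 MPa; ε = σ/E = 43.38/2170 = 1.999e-02.

0.0200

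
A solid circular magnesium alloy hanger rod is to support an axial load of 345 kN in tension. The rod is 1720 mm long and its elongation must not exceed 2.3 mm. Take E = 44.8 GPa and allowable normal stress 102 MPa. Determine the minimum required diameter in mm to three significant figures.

85.6 mm

Required area A ≥ P/σ_allow = 345000/102 = 3382 mm².
For a solid circular section, d ≥ √(4A/π) = 65.62 mm.
Elongation limit: A ≥ PL/(Eδ_allow) = 345000·1720/(44800·2.3) = 5759 mm² ⇒ d ≥ 85.63 mm.
The elongation limit governs.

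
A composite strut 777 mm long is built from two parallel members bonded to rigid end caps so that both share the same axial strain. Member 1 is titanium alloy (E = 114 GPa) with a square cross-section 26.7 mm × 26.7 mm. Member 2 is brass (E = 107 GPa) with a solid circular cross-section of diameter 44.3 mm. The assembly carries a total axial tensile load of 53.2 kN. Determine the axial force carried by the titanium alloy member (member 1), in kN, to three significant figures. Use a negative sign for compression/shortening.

A_1 = 712.9 mm².
A_2 = 1541 mm².
Equal strain + equilibrium ⇒ each member carries load in proportion to AE: A₁E₁ = 81270000 N, A₂E₂ = 164900000 N, ΣAE = 246200000 N.
F₁ = P·A₁E₁/ΣAE = 53200·81270000/246200000 = 17560 N.

17.6 kN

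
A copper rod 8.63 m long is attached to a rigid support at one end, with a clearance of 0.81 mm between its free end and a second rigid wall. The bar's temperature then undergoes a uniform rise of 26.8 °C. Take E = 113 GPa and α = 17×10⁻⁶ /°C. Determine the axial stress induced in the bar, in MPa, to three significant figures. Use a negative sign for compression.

-40.9 MPa

Free thermal expansion αLΔT = 17e-6 · 8630 · 26.8 = 3.932 mm.
The walls engage after the gap closes; constrained expansion = 3.932 − 0.81 = 3.122 mm.
The walls impose strain ε = −(3.122)/8630 = -3.6174e-04; σ = Eε = 113000 · -3.6174e-04 = -40.88 MPa.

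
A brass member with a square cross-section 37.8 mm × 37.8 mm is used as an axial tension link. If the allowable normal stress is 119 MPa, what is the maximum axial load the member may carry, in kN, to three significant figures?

A = 1429 mm².
P_max = σ_allow · A = 119 · 1429 = 170000 N = 170 kN.

170 kN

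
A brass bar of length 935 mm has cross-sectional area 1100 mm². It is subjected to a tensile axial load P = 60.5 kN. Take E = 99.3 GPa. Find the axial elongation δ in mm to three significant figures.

δ_mech = NL/(AE) = 60500·935/(1100·99300) = 0.5179 mm.

0.518 mm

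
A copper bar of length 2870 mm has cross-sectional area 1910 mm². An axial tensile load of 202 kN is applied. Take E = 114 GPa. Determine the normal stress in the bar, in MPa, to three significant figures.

106 MPa

σ = N/A = 202000/1910 = 105.8 MPa.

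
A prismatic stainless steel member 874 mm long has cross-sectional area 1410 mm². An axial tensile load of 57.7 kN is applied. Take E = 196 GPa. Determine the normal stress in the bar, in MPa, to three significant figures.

40.9 MPa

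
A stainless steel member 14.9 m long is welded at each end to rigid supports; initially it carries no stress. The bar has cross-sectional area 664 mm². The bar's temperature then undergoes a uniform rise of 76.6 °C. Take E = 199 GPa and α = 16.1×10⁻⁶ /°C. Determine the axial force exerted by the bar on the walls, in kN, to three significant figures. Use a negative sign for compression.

Free thermal expansion αLΔT = 16.1e-6 · 14900 · 76.6 = 18.38 mm.
The walls impose strain ε = −(18.38)/14900 = -1.2333e-03; σ = Eε = 199000 · -1.2333e-03 = -245.4 MPa.
Wall reaction R = σ·A = -245.4·664 = -163000 N = -163 kN.

-163 kN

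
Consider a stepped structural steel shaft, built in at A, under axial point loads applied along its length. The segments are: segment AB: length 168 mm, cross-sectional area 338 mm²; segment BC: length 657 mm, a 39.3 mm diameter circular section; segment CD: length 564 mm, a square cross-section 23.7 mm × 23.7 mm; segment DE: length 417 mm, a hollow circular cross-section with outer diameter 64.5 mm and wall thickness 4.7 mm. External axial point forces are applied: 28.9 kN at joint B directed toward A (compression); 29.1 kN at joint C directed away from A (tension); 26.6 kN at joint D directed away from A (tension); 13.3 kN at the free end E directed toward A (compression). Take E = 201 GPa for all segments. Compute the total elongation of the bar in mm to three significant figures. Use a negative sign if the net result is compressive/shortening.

Internal axial forces (sectioning from the free end, tension +): N_DE = -13.3 kN, N_CD = 13.3 kN, N_BC = 42.4 kN, N_AB = 13.5 kN.
A_BC = 1213 mm².
A_CD = 561.7 mm².
A_DE = 883 mm².
δ_AB = 13500·168/(338·201000) = 0.03338 mm
δ_BC = 42400·657/(1213·201000) = 0.1143 mm
δ_CD = 13300·564/(561.7·201000) = 0.06644 mm
δ_DE = -13300·417/(883·201000) = -0.03125 mm
δ = Σδ_i = 0.1828 mm.

0.183 mm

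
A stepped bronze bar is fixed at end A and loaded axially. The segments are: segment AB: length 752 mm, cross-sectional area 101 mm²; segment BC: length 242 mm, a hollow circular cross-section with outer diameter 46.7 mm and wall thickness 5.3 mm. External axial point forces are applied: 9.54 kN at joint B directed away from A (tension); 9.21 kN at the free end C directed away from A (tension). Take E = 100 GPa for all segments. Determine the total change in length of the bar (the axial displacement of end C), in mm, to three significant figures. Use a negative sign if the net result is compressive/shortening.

Internal axial forces (sectioning from the free end, tension +): N_BC = 9.21 kN, N_AB = 18.75 kN.
A_BC = 689.3 mm².
δ_AB = 18750·752/(101·100000) = 1.396 mm
δ_BC = 9210·242/(689.3·100000) = 0.03233 mm
δ = Σδ_i = 1.428 mm.

1.43 mm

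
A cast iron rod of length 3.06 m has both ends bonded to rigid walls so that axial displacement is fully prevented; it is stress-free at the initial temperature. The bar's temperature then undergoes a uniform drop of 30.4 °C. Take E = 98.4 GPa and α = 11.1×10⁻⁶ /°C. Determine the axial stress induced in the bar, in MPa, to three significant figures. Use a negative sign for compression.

Free thermal expansion αLΔT = 11.1e-6 · 3060 · -30.4 = -1.033 mm.
The walls impose strain ε = −(-1.033)/3060 = 3.3744e-04; σ = Eε = 98400 · 3.3744e-04 = 33.2 MPa.

33.2 MPa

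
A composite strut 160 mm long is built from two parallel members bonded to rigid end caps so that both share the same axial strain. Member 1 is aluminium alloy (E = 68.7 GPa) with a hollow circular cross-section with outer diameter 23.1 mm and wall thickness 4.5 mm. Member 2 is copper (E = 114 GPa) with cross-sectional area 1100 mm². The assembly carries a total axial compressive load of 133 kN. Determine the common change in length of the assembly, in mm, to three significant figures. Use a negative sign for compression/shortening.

A_1 = 263 mm².
Equal strain + equilibrium ⇒ each member carries load in proportion to AE: A₁E₁ = 18060000 N, A₂E₂ = 125400000 N, ΣAE = 143500000 N.
δ = PL/ΣAE = -133000·160/143500000 = -0.1483 mm.

-0.148 mm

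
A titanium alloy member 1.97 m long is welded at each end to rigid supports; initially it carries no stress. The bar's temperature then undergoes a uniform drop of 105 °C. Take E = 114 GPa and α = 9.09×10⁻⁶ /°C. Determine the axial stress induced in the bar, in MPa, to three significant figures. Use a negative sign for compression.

109 MPa

Free thermal expansion αLΔT = 9.09e-6 · 1970 · -105 = -1.88 mm.
The walls impose strain ε = −(-1.88)/1970 = 9.5445e-04; σ = Eε = 114000 · 9.5445e-04 = 108.8 MPa.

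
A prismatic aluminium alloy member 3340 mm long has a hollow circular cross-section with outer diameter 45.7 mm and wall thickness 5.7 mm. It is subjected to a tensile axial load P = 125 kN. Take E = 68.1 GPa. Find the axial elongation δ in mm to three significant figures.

A = 716.3 mm².
δ_mech = NL/(AE) = 125000·3340/(716.3·68100) = 8.559 mm.

8.56 mm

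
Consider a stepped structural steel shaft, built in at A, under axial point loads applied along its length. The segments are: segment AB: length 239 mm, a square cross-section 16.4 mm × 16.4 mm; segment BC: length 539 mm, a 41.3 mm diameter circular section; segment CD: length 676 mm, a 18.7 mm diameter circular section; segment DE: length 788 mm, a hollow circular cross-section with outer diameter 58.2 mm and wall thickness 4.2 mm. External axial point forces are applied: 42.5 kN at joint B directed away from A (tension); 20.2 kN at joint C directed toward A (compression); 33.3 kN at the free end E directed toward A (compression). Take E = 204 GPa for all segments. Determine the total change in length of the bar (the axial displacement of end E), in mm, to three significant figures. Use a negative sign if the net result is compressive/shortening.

-0.736 mm

Internal axial forces (sectioning from the free end, tension +): N_DE = -33.3 kN, N_CD = -33.3 kN, N_BC = -53.5 kN, N_AB = -11 kN.
A_AB = 269 mm².
A_BC = 1340 mm².
A_CD = 274.6 mm².
A_DE = 712.5 mm².
δ_AB = -11000·239/(269·204000) = -0.04792 mm
δ_BC = -53500·539/(1340·204000) = -0.1055 mm
δ_CD = -33300·676/(274.6·204000) = -0.4018 mm
δ_DE = -33300·788/(712.5·204000) = -0.1805 mm
δ = Σδ_i = -0.7357 mm.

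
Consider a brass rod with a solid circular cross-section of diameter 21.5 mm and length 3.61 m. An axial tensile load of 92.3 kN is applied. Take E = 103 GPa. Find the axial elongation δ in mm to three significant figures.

A = 363.1 mm².
δ_mech = NL/(AE) = 92300·3610/(363.1·103000) = 8.911 mm.

8.91 mm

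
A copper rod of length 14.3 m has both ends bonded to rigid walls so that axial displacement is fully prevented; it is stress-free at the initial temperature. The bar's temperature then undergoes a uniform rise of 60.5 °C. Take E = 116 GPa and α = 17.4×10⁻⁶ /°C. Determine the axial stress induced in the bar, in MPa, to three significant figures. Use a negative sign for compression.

Free thermal expansion αLΔT = 17.4e-6 · 14300 · 60.5 = 15.05 mm.
The walls impose strain ε = −(15.05)/14300 = -1.0527e-03; σ = Eε = 116000 · -1.0527e-03 = -122.1 MPa.

-122 MPa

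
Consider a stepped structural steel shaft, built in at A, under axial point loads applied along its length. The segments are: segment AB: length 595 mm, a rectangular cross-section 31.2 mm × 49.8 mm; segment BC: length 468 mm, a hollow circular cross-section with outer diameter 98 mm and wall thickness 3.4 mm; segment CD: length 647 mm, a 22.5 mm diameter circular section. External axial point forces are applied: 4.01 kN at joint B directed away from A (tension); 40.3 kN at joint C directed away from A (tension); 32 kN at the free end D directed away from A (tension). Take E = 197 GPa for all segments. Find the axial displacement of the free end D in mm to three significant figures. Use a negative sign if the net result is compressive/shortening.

0.583 mm

Internal axial forces (sectioning from the free end, tension +): N_CD = 32 kN, N_BC = 72.3 kN, N_AB = 76.31 kN.
A_AB = 1554 mm².
A_BC = 1010 mm².
A_CD = 397.6 mm².
δ_AB = 76310·595/(1554·197000) = 0.1483 mm
δ_BC = 72300·468/(1010·197000) = 0.17 mm
δ_CD = 32000·647/(397.6·197000) = 0.2643 mm
δ = Σδ_i = 0.5826 mm.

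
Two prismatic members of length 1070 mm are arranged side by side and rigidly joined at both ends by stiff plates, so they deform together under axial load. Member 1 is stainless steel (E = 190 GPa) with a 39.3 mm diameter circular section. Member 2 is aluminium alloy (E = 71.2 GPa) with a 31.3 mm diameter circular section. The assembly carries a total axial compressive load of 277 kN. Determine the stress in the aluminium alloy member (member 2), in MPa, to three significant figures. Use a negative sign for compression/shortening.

A_1 = 1213 mm².
A_2 = 769.4 mm².
Equal strain + equilibrium ⇒ each member carries load in proportion to AE: A₁E₁ = 230500000 N, A₂E₂ = 54780000 N, ΣAE = 285300000 N.
σ₂ = P·E₂/ΣAE = -277000·71200/285300000 = -69.14 MPa.

-69.1 MPa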